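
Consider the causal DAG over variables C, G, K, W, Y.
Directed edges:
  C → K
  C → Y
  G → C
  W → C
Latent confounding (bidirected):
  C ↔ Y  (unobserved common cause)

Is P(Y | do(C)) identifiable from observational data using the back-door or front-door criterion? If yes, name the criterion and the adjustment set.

P(Y|do(C)): not identifiable (no BD/FD set).

desc(C)\{C}={K,Y}; candidates ⊆ {G,W}.
C↔Y: latent back-door arc(s) into C.
size 0: {}; under {} C still reaches {G,W,Y} ∋ Y.
size 1: {G}, {W}; under {G} C still reaches {W,Y} ∋ Y.
size 2: {G,W}; under {G,W} C still reaches {Y} ∋ Y.
C↔Y cannot be blocked by any observed set — no back-door set.
No mediator lies on a directed C→…→Y path.
Neither criterion identifies P(Y|do(C)) in this graph.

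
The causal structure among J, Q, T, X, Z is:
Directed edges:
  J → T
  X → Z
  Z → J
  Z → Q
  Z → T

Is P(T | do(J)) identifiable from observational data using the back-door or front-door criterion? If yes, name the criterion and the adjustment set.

P(T|do(J)): backdoor, adjust for {Z}.

desc(J)\{J}={T}; candidates ⊆ {Q,X,Z}.
size 0: {}; under {} J still reaches {Q,T,X,Z} ∋ T.
{Z}: J⊥T given {Z} in G with J→· removed — back-door holds.
P(T|do(J)) = Σ_{Z} P(T|J,Z)·P(Z).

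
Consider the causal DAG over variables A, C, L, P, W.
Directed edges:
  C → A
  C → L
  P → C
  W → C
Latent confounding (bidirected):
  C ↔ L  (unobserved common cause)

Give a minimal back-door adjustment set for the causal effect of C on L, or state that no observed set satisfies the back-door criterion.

C→L: no observed back-door set.

desc(C)\{C}={A,L}; candidates ⊆ {P,W}.
C↔L: latent back-door arc(s) into C.
size 0: {}; under {} C still reaches {L,P,W} ∋ L.
size 1: {P}, {W}; under {P} C still reaches {L,W} ∋ L.
size 2: {P,W}; under {P,W} C still reaches {L} ∋ L.
C↔L cannot be blocked by any observed set — no back-door set.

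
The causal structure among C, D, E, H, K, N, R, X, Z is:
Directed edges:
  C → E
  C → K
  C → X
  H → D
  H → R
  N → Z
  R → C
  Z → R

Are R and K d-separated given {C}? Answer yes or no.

Bayes-Ball from R | {C} reaches {D,H,N,Z}.
K ∉ reach(R|{C}) ⇒ R ⊥ K | {C}.

Yes — R ⊥ K | {C}.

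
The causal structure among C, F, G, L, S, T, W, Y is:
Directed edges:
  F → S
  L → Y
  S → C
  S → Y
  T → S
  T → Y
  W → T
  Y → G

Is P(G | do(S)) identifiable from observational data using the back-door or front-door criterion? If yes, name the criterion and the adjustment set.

desc(S)\{S}={C,G,Y}; candidates ⊆ {F,L,T,W}.
size 0: {}; under {} S still reaches {F,G,T,W,Y} ∋ G.
{T}: S⊥G given {T} in G with S→· removed — back-door holds.
P(G|do(S)) = Σ_{T} P(G|S,T)·P(T).

P(G|do(S)): backdoor, adjust for {T}.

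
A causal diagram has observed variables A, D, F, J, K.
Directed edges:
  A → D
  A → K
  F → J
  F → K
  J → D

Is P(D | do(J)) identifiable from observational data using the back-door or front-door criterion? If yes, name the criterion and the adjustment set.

desc(J)\{J}={D}; candidates ⊆ {A,F,K}.
∅: J⊥D given ∅ in G with J→· removed — back-door holds.
P(D|do(J)) = P(D|J) — no adjustment needed.

P(D|do(J)): backdoor, adjust for ∅.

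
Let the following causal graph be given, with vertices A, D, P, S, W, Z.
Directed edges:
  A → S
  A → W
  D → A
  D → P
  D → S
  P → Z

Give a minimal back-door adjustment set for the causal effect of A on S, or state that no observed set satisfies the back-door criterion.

A→S: minimal back-door set {D}.

desc(A)\{A}={S,W}; candidates ⊆ {D,P,Z}.
size 0: {}; under {} A still reaches {D,P,S,Z} ∋ S.
{D}: A⊥S given {D} in G with A→· removed — back-door holds.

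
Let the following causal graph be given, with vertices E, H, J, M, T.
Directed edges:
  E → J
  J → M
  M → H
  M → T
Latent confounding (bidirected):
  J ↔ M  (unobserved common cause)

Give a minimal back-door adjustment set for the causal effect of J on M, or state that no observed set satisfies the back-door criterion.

J→M: no observed back-door set.

desc(J)\{J}={H,M,T}; candidates ⊆ {E}.
J↔M: latent back-door arc(s) into J.
size 0: {}; under {} J still reaches {E,H,M,T} ∋ M.
size 1: {E}; under {E} J still reaches {H,M,T} ∋ M.
J↔M cannot be blocked by any observed set — no back-door set.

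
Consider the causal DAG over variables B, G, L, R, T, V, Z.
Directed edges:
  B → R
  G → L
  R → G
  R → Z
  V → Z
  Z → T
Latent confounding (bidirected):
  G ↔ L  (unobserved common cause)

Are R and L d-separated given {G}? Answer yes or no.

Bayes-Ball from R | {G} reaches {B,L,T,Z}.
L ∈ reach(R|{G}) ⇒ R ⊥̸ L | {G}.

No — R and L are d-connected given {G}.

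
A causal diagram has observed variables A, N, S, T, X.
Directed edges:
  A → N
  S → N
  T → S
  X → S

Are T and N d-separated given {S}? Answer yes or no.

Bayes-Ball from T | {S} reaches {X}.
N ∉ reach(T|{S}) ⇒ T ⊥ N | {S}.

Yes — T ⊥ N | {S}.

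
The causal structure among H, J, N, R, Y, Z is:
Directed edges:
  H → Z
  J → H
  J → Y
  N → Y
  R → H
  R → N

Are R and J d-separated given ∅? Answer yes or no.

Yes — R ⊥ J | ∅.

Bayes-Ball from R | ∅ reaches {H,N,Y,Z}.
J ∉ reach(R|∅) ⇒ R ⊥ J | ∅.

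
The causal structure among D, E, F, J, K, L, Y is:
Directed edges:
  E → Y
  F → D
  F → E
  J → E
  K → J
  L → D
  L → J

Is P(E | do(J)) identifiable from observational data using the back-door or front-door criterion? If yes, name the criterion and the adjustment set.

desc(J)\{J}={E,Y}; candidates ⊆ {D,F,K,L}.
∅: J⊥E given ∅ in G with J→· removed — back-door holds.
P(E|do(J)) = P(E|J) — no adjustment needed.

P(E|do(J)): backdoor, adjust for ∅.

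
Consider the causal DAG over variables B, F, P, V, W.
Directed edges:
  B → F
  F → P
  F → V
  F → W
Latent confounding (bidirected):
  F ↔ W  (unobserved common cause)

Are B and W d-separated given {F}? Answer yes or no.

Bayes-Ball from B | {F} reaches {W}.
W ∈ reach(B|{F}) ⇒ B ⊥̸ W | {F}.

No — B and W are d-connected given {F}.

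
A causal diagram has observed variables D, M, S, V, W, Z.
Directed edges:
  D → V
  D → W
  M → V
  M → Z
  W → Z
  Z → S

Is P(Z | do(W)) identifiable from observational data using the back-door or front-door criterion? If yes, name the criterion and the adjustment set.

desc(W)\{W}={S,Z}; candidates ⊆ {D,M,V}.
∅: W⊥Z given ∅ in G with W→· removed — back-door holds.
P(Z|do(W)) = P(Z|W) — no adjustment needed.

P(Z|do(W)): backdoor, adjust for ∅.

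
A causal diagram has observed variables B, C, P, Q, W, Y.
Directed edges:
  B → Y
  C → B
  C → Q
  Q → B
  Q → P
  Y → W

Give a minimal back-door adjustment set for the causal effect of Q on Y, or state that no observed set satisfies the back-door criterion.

Q→Y: minimal back-door set {C}.

desc(Q)\{Q}={B,P,W,Y}; candidates ⊆ {C}.
size 0: {}; under {} Q still reaches {B,C,W,Y} ∋ Y.
{C}: Q⊥Y given {C} in G with Q→· removed — back-door holds.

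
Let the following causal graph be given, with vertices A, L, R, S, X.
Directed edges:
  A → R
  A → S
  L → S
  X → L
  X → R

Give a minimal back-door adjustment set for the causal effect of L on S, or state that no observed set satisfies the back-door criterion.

L→S: minimal back-door set ∅.

desc(L)\{L}={S}; candidates ⊆ {A,R,X}.
∅: L⊥S given ∅ in G with L→· removed — back-door holds.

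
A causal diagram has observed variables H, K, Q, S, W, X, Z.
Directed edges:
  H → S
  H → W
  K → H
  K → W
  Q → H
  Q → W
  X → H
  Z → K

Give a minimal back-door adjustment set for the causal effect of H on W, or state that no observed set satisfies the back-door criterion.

desc(H)\{H}={S,W}; candidates ⊆ {K,Q,X,Z}.
size 0: {}; under {} H still reaches {K,Q,W,X,Z} ∋ W.
size 1: {K}, {Q}, {X} …(+1); under {K} H still reaches {Q,W,X} ∋ W.
{K,Q}: H⊥W given {K,Q} in G with H→· removed — back-door holds.

H→W: minimal back-door set {K, Q}.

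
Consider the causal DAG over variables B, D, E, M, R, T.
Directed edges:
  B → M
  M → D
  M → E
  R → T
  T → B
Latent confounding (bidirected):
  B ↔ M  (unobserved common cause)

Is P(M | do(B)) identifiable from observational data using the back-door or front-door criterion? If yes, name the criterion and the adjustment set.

P(M|do(B)): not identifiable (no BD/FD set).

desc(B)\{B}={D,E,M}; candidates ⊆ {R,T}.
B↔M: latent back-door arc(s) into B.
size 0: {}; under {} B still reaches {D,E,M,R,T} ∋ M.
size 1: {R}, {T}; under {R} B still reaches {D,E,M,T} ∋ M.
size 2: {R,T}; under {R,T} B still reaches {D,E,M} ∋ M.
B↔M cannot be blocked by any observed set — no back-door set.
No mediator lies on a directed B→…→M path.
Neither criterion identifies P(M|do(B)) in this graph.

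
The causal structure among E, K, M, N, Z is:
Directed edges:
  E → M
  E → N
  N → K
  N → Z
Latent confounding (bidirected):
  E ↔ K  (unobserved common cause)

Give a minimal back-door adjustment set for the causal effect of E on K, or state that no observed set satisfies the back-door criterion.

E→K: no observed back-door set.

desc(E)\{E}={K,M,N,Z}; candidates ⊆ {—}.
E↔K: latent back-door arc(s) into E.
size 0: {}; under {} E still reaches {K} ∋ K.
E↔K cannot be blocked by any observed set — no back-door set.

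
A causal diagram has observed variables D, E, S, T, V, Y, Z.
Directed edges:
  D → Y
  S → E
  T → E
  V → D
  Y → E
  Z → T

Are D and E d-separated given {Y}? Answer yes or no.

Yes — D ⊥ E | {Y}.

Bayes-Ball from D | {Y} reaches {V}.
E ∉ reach(D|{Y}) ⇒ D ⊥ E | {Y}.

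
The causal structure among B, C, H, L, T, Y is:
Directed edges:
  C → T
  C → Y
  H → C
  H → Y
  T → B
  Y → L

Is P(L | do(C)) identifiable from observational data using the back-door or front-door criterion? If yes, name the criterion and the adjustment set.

P(L|do(C)): backdoor, adjust for {H}.

desc(C)\{C}={B,L,T,Y}; candidates ⊆ {H}.
size 0: {}; under {} C still reaches {H,L,Y} ∋ L.
{H}: C⊥L given {H} in G with C→· removed — back-door holds.
P(L|do(C)) = Σ_{H} P(L|C,H)·P(H).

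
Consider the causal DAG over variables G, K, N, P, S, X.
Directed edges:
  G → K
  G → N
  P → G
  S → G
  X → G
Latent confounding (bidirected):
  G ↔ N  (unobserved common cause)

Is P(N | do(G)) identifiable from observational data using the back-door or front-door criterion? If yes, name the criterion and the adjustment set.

desc(G)\{G}={K,N}; candidates ⊆ {P,S,X}.
G↔N: latent back-door arc(s) into G.
size 0: {}; under {} G still reaches {N,P,S,X} ∋ N.
size 1: {P}, {S}, {X}; under {P} G still reaches {N,S,X} ∋ N.
size 2: {P,S}, {P,X}, {S,X}; under {P,S} G still reaches {N,X} ∋ N.
G↔N cannot be blocked by any observed set — no back-door set.
No mediator lies on a directed G→…→N path.
Neither criterion identifies P(N|do(G)) in this graph.

P(N|do(G)): not identifiable (no BD/FD set).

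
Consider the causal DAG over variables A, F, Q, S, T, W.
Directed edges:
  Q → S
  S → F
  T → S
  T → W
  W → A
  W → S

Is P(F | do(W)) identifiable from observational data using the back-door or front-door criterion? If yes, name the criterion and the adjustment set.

desc(W)\{W}={A,F,S}; candidates ⊆ {Q,T}.
size 0: {}; under {} W still reaches {F,S,T} ∋ F.
{T}: W⊥F given {T} in G with W→· removed — back-door holds.
P(F|do(W)) = Σ_{T} P(F|W,T)·P(T).

P(F|do(W)): backdoor, adjust for {T}.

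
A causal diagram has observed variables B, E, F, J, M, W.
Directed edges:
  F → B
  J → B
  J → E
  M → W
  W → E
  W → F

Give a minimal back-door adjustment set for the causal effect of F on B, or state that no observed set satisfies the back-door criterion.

F→B: minimal back-door set ∅.

desc(F)\{F}={B}; candidates ⊆ {E,J,M,W}.
∅: F⊥B given ∅ in G with F→· removed — back-door holds.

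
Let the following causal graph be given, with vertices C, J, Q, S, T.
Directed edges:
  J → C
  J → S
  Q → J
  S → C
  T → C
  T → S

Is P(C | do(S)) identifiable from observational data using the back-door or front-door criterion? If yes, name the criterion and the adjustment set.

P(C|do(S)): backdoor, adjust for {J, T}.

desc(S)\{S}={C}; candidates ⊆ {J,Q,T}.
size 0: {}; under {} S still reaches {C,J,Q,T} ∋ C.
size 1: {J}, {Q}, {T}; under {J} S still reaches {C,T} ∋ C.
{J,T}: S⊥C given {J,T} in G with S→· removed — back-door holds.
P(C|do(S)) = Σ_{J,T} P(C|S,J,T)·P(J,T).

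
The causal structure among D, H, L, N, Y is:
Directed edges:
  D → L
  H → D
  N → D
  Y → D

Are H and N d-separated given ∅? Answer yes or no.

Bayes-Ball from H | ∅ reaches {D,L}.
N ∉ reach(H|∅) ⇒ H ⊥ N | ∅.

Yes — H ⊥ N | ∅.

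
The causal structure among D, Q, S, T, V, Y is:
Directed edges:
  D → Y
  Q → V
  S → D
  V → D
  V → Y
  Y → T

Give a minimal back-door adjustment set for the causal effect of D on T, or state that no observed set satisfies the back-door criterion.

desc(D)\{D}={T,Y}; candidates ⊆ {Q,S,V}.
size 0: {}; under {} D still reaches {Q,S,T,V,Y} ∋ T.
{V}: D⊥T given {V} in G with D→· removed — back-door holds.

D→T: minimal back-door set {V}.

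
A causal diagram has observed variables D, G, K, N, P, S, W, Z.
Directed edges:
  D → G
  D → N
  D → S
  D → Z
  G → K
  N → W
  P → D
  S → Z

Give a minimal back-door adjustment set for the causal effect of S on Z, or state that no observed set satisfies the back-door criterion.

desc(S)\{S}={Z}; candidates ⊆ {D,G,K,N,P,W}.
size 0: {}; under {} S still reaches {D,G,K,N,P,W,Z} ∋ Z.
{D}: S⊥Z given {D} in G with S→· removed — back-door holds.

S→Z: minimal back-door set {D}.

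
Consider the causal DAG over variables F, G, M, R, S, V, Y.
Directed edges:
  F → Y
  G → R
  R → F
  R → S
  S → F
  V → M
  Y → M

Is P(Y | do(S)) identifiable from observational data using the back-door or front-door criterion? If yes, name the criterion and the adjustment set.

P(Y|do(S)): backdoor, adjust for {R}.

desc(S)\{S}={F,M,Y}; candidates ⊆ {G,R,V}.
size 0: {}; under {} S still reaches {F,G,M,R,Y} ∋ Y.
{R}: S⊥Y given {R} in G with S→· removed — back-door holds.
P(Y|do(S)) = Σ_{R} P(Y|S,R)·P(R).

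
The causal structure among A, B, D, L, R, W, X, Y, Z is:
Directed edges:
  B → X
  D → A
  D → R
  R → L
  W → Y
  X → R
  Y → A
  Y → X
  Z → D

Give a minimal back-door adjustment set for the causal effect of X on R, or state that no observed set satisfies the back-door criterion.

X→R: minimal back-door set ∅.

desc(X)\{X}={L,R}; candidates ⊆ {A,B,D,W,Y,Z}.
∅: X⊥R given ∅ in G with X→· removed — back-door holds.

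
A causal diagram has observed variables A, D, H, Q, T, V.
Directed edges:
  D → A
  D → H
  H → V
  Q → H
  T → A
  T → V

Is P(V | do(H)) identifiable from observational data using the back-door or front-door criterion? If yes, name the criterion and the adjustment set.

desc(H)\{H}={V}; candidates ⊆ {A,D,Q,T}.
∅: H⊥V given ∅ in G with H→· removed — back-door holds.
P(V|do(H)) = P(V|H) — no adjustment needed.

P(V|do(H)): backdoor, adjust for ∅.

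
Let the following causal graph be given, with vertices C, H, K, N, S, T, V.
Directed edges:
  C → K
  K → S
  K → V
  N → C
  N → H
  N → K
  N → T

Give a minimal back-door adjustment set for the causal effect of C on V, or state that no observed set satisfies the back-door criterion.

C→V: minimal back-door set {N}.

desc(C)\{C}={K,S,V}; candidates ⊆ {H,N,T}.
size 0: {}; under {} C still reaches {H,K,N,S,T,V} ∋ V.
{N}: C⊥V given {N} in G with C→· removed — back-door holds.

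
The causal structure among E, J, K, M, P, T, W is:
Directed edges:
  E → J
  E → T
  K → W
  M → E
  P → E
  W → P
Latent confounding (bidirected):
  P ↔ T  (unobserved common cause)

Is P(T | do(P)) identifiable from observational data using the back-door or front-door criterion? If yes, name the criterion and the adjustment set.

desc(P)\{P}={E,J,T}; candidates ⊆ {K,M,W}.
P↔T: latent back-door arc(s) into P.
size 0: {}; under {} P still reaches {K,T,W} ∋ T.
size 1: {K}, {M}, {W}; under {K} P still reaches {T,W} ∋ T.
size 2: {K,M}, {K,W}, {M,W}; under {K,M} P still reaches {T,W} ∋ T.
P↔T cannot be blocked by any observed set — no back-door set.
{E}: (i) intercepts every directed P→T path; (ii) no back-door P→{E}; (iii) {P} blocks every back-door {E}→T. Front-door holds.
P(T|do(P)) = Σ_{E} P(E|P) Σ_{P'} P(T|E,P')P(P').

P(T|do(P)): frontdoor, adjust for {E}.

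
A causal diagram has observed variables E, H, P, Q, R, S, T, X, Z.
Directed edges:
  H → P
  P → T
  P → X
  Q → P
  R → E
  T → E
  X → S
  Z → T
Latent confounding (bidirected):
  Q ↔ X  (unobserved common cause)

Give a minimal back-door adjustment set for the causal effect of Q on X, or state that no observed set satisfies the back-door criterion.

desc(Q)\{Q}={E,P,S,T,X}; candidates ⊆ {H,R,Z}.
Q↔X: latent back-door arc(s) into Q.
size 0: {}; under {} Q still reaches {S,X} ∋ X.
size 1: {H}, {R}, {Z}; under {H} Q still reaches {S,X} ∋ X.
size 2: {H,R}, {H,Z}, {R,Z}; under {H,R} Q still reaches {S,X} ∋ X.
Q↔X cannot be blocked by any observed set — no back-door set.

Q→X: no observed back-door set.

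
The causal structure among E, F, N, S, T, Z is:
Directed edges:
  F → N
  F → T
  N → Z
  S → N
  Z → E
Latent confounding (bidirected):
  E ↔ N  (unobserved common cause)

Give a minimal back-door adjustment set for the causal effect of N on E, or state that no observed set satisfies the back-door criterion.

desc(N)\{N}={E,Z}; candidates ⊆ {F,S,T}.
N↔E: latent back-door arc(s) into N.
size 0: {}; under {} N still reaches {E,F,S,T} ∋ E.
size 1: {F}, {S}, {T}; under {F} N still reaches {E,S} ∋ E.
size 2: {F,S}, {F,T}, {S,T}; under {F,S} N still reaches {E} ∋ E.
N↔E cannot be blocked by any observed set — no back-door set.

N→E: no observed back-door set.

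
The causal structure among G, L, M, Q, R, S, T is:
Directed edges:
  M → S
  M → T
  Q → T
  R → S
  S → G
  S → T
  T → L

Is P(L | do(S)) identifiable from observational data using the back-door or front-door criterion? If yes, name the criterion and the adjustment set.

P(L|do(S)): backdoor, adjust for {M}.

desc(S)\{S}={G,L,T}; candidates ⊆ {M,Q,R}.
size 0: {}; under {} S still reaches {L,M,R,T} ∋ L.
{M}: S⊥L given {M} in G with S→· removed — back-door holds.
P(L|do(S)) = Σ_{M} P(L|S,M)·P(M).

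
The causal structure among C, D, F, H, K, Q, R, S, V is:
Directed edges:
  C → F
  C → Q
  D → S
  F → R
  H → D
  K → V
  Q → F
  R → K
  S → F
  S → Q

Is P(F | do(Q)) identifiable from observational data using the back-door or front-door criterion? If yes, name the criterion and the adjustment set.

desc(Q)\{Q}={F,K,R,V}; candidates ⊆ {C,D,H,S}.
size 0: {}; under {} Q still reaches {C,D,F,H,K,R,S,V} ∋ F.
size 1: {C}, {D}, {H} …(+1); under {C} Q still reaches {D,F,H,K,R,S,V} ∋ F.
{C,S}: Q⊥F given {C,S} in G with Q→· removed — back-door holds.
P(F|do(Q)) = Σ_{C,S} P(F|Q,C,S)·P(C,S).

P(F|do(Q)): backdoor, adjust for {C, S}.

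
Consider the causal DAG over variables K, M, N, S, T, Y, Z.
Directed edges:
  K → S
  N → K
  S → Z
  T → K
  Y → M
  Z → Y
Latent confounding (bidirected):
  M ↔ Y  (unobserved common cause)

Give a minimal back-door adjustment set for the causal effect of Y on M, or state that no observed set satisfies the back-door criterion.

Y→M: no observed back-door set.

desc(Y)\{Y}={M}; candidates ⊆ {K,N,S,T,Z}.
Y↔M: latent back-door arc(s) into Y.
size 0: {}; under {} Y still reaches {K,M,N,S,T,Z} ∋ M.
size 1: {K}, {N}, {S} …(+2); under {K} Y still reaches {M,S,Z} ∋ M.
size 2: {K,N}, {K,S}, {K,T} …(+7); under {K,N} Y still reaches {M,S,Z} ∋ M.
Y↔M cannot be blocked by any observed set — no back-door set.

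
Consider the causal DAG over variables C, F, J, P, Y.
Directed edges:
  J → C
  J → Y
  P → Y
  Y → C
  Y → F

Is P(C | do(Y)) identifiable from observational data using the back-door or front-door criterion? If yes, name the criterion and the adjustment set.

P(C|do(Y)): backdoor, adjust for {J}.

desc(Y)\{Y}={C,F}; candidates ⊆ {J,P}.
size 0: {}; under {} Y still reaches {C,J,P} ∋ C.
{J}: Y⊥C given {J} in G with Y→· removed — back-door holds.
P(C|do(Y)) = Σ_{J} P(C|Y,J)·P(J).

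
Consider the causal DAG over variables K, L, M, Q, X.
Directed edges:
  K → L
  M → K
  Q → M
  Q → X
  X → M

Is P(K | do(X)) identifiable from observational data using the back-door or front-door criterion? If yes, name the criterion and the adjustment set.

P(K|do(X)): backdoor, adjust for {Q}.

desc(X)\{X}={K,L,M}; candidates ⊆ {Q}.
size 0: {}; under {} X still reaches {K,L,M,Q} ∋ K.
{Q}: X⊥K given {Q} in G with X→· removed — back-door holds.
P(K|do(X)) = Σ_{Q} P(K|X,Q)·P(Q).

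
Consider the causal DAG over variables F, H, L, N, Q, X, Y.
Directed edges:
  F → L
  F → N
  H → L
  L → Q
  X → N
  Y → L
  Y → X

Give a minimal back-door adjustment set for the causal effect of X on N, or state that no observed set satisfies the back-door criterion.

X→N: minimal back-door set ∅.

desc(X)\{X}={N}; candidates ⊆ {F,H,L,Q,Y}.
∅: X⊥N given ∅ in G with X→· removed — back-door holds.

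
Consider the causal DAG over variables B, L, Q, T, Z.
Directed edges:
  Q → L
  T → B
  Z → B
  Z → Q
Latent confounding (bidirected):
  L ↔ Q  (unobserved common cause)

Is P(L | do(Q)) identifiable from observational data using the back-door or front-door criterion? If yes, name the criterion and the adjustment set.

desc(Q)\{Q}={L}; candidates ⊆ {B,T,Z}.
Q↔L: latent back-door arc(s) into Q.
size 0: {}; under {} Q still reaches {B,L,Z} ∋ L.
size 1: {B}, {T}, {Z}; under {B} Q still reaches {L,T,Z} ∋ L.
size 2: {B,T}, {B,Z}, {T,Z}; under {B,T} Q still reaches {L,Z} ∋ L.
Q↔L cannot be blocked by any observed set — no back-door set.
No mediator lies on a directed Q→…→L path.
Neither criterion identifies P(L|do(Q)) in this graph.

P(L|do(Q)): not identifiable (no BD/FD set).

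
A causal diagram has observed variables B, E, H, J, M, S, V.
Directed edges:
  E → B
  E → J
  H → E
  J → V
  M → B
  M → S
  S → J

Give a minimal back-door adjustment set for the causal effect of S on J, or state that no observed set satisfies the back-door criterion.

desc(S)\{S}={J,V}; candidates ⊆ {B,E,H,M}.
∅: S⊥J given ∅ in G with S→· removed — back-door holds.

S→J: minimal back-door set ∅.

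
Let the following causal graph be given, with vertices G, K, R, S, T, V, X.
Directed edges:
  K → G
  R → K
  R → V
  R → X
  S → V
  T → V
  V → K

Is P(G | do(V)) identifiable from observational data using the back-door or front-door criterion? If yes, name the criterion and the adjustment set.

desc(V)\{V}={G,K}; candidates ⊆ {R,S,T,X}.
size 0: {}; under {} V still reaches {G,K,R,S,T,X} ∋ G.
{R}: V⊥G given {R} in G with V→· removed — back-door holds.
P(G|do(V)) = Σ_{R} P(G|V,R)·P(R).

P(G|do(V)): backdoor, adjust for {R}.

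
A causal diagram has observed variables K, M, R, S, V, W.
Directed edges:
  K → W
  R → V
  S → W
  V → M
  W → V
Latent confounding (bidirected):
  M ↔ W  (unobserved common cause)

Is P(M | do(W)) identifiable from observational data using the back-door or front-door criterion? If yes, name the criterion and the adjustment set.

desc(W)\{W}={M,V}; candidates ⊆ {K,R,S}.
W↔M: latent back-door arc(s) into W.
size 0: {}; under {} W still reaches {K,M,S} ∋ M.
size 1: {K}, {R}, {S}; under {K} W still reaches {M,S} ∋ M.
size 2: {K,R}, {K,S}, {R,S}; under {K,R} W still reaches {M,S} ∋ M.
W↔M cannot be blocked by any observed set — no back-door set.
{V}: (i) intercepts every directed W→M path; (ii) no back-door W→{V}; (iii) {W} blocks every back-door {V}→M. Front-door holds.
P(M|do(W)) = Σ_{V} P(V|W) Σ_{W'} P(M|V,W')P(W').

P(M|do(W)): frontdoor, adjust for {V}.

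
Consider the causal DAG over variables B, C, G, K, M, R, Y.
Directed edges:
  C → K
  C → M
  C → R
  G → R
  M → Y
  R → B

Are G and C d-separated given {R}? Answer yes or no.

No — G and C are d-connected given {R}.

Bayes-Ball from G | {R} reaches {C,K,M,Y}.
C ∈ reach(G|{R}) ⇒ G ⊥̸ C | {R}.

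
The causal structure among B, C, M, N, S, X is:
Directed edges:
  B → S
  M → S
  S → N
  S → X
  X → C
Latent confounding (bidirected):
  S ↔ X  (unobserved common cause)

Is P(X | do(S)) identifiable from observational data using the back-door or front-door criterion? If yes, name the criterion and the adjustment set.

P(X|do(S)): not identifiable (no BD/FD set).

desc(S)\{S}={C,N,X}; candidates ⊆ {B,M}.
S↔X: latent back-door arc(s) into S.
size 0: {}; under {} S still reaches {B,C,M,X} ∋ X.
size 1: {B}, {M}; under {B} S still reaches {C,M,X} ∋ X.
size 2: {B,M}; under {B,M} S still reaches {C,X} ∋ X.
S↔X cannot be blocked by any observed set — no back-door set.
No mediator lies on a directed S→…→X path.
Neither criterion identifies P(X|do(S)) in this graph.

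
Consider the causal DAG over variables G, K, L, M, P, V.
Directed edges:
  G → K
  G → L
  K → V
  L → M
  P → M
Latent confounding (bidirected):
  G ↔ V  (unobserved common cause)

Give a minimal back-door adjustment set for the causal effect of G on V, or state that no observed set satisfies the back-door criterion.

G→V: no observed back-door set.

desc(G)\{G}={K,L,M,V}; candidates ⊆ {P}.
G↔V: latent back-door arc(s) into G.
size 0: {}; under {} G still reaches {V} ∋ V.
size 1: {P}; under {P} G still reaches {V} ∋ V.
G↔V cannot be blocked by any observed set — no back-door set.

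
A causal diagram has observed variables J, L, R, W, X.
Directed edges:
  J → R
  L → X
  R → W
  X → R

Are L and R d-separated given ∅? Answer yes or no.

No — L and R are d-connected given ∅.

Bayes-Ball from L | ∅ reaches {R,W,X}.
R ∈ reach(L|∅) ⇒ L ⊥̸ R | ∅.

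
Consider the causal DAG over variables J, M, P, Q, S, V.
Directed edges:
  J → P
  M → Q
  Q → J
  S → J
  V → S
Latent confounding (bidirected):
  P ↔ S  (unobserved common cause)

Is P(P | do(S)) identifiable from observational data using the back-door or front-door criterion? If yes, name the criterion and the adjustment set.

P(P|do(S)): frontdoor, adjust for {J}.

desc(S)\{S}={J,P}; candidates ⊆ {M,Q,V}.
S↔P: latent back-door arc(s) into S.
size 0: {}; under {} S still reaches {P,V} ∋ P.
size 1: {M}, {Q}, {V}; under {M} S still reaches {P,V} ∋ P.
size 2: {M,Q}, {M,V}, {Q,V}; under {M,Q} S still reaches {P,V} ∋ P.
S↔P cannot be blocked by any observed set — no back-door set.
{J}: (i) intercepts every directed S→P path; (ii) no back-door S→{J}; (iii) {S} blocks every back-door {J}→P. Front-door holds.
P(P|do(S)) = Σ_{J} P(J|S) Σ_{S'} P(P|J,S')P(S').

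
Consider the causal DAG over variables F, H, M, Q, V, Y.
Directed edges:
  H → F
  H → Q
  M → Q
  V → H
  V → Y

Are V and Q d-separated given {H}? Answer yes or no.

Bayes-Ball from V | {H} reaches {Y}.
Q ∉ reach(V|{H}) ⇒ V ⊥ Q | {H}.

Yes — V ⊥ Q | {H}.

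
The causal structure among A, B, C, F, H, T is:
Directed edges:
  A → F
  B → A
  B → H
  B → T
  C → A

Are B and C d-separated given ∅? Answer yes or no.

Bayes-Ball from B | ∅ reaches {A,F,H,T}.
C ∉ reach(B|∅) ⇒ B ⊥ C | ∅.

Yes — B ⊥ C | ∅.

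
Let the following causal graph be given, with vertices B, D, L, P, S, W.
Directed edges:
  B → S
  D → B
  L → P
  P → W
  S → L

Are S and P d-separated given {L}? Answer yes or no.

Yes — S ⊥ P | {L}.

Bayes-Ball from S | {L} reaches {B,D}.
P ∉ reach(S|{L}) ⇒ S ⊥ P | {L}.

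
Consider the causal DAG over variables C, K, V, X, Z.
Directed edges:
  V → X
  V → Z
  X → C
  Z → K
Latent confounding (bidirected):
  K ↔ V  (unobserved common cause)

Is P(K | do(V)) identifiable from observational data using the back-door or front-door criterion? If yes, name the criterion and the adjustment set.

desc(V)\{V}={C,K,X,Z}; candidates ⊆ {—}.
V↔K: latent back-door arc(s) into V.
size 0: {}; under {} V still reaches {K} ∋ K.
V↔K cannot be blocked by any observed set — no back-door set.
{Z}: (i) intercepts every directed V→K path; (ii) no back-door V→{Z}; (iii) {V} blocks every back-door {Z}→K. Front-door holds.
P(K|do(V)) = Σ_{Z} P(Z|V) Σ_{V'} P(K|Z,V')P(V').

P(K|do(V)): frontdoor, adjust for {Z}.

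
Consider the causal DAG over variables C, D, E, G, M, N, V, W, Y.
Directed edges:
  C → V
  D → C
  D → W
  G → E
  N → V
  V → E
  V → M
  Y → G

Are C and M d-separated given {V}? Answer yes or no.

Bayes-Ball from C | {V} reaches {D,N,W}.
M ∉ reach(C|{V}) ⇒ C ⊥ M | {V}.

Yes — C ⊥ M | {V}.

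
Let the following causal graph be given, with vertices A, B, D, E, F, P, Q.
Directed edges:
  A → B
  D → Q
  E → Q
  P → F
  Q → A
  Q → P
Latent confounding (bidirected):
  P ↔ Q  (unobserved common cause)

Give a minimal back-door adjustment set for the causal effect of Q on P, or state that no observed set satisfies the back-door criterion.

Q→P: no observed back-door set.

desc(Q)\{Q}={A,B,F,P}; candidates ⊆ {D,E}.
Q↔P: latent back-door arc(s) into Q.
size 0: {}; under {} Q still reaches {D,E,F,P} ∋ P.
size 1: {D}, {E}; under {D} Q still reaches {E,F,P} ∋ P.
size 2: {D,E}; under {D,E} Q still reaches {F,P} ∋ P.
Q↔P cannot be blocked by any observed set — no back-door set.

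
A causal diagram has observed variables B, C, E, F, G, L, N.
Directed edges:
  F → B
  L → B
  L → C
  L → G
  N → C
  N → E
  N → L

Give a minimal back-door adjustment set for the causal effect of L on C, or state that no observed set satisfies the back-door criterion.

L→C: minimal back-door set {N}.

desc(L)\{L}={B,C,G}; candidates ⊆ {E,F,N}.
size 0: {}; under {} L still reaches {C,E,N} ∋ C.
{N}: L⊥C given {N} in G with L→· removed — back-door holds.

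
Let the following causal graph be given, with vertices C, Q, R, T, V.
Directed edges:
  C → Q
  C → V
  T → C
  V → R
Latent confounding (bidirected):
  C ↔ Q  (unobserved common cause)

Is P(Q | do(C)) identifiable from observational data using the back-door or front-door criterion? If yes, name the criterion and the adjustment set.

P(Q|do(C)): not identifiable (no BD/FD set).

desc(C)\{C}={Q,R,V}; candidates ⊆ {T}.
C↔Q: latent back-door arc(s) into C.
size 0: {}; under {} C still reaches {Q,T} ∋ Q.
size 1: {T}; under {T} C still reaches {Q} ∋ Q.
C↔Q cannot be blocked by any observed set — no back-door set.
No mediator lies on a directed C→…→Q path.
Neither criterion identifies P(Q|do(C)) in this graph.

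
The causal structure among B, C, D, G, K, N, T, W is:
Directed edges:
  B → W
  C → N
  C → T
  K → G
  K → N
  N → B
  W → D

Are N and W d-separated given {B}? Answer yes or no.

Yes — N ⊥ W | {B}.

Bayes-Ball from N | {B} reaches {C,G,K,T}.
W ∉ reach(N|{B}) ⇒ N ⊥ W | {B}.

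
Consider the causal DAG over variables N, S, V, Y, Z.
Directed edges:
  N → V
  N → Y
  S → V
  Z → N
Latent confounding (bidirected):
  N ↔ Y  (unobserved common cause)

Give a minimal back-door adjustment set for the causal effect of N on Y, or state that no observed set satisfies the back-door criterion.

N→Y: no observed back-door set.

desc(N)\{N}={V,Y}; candidates ⊆ {S,Z}.
N↔Y: latent back-door arc(s) into N.
size 0: {}; under {} N still reaches {Y,Z} ∋ Y.
size 1: {S}, {Z}; under {S} N still reaches {Y,Z} ∋ Y.
size 2: {S,Z}; under {S,Z} N still reaches {Y} ∋ Y.
N↔Y cannot be blocked by any observed set — no back-door set.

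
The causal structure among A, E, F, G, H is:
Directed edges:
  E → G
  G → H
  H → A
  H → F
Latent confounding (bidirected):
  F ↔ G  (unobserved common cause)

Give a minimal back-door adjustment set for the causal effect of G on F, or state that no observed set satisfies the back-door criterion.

G→F: no observed back-door set.

desc(G)\{G}={A,F,H}; candidates ⊆ {E}.
G↔F: latent back-door arc(s) into G.
size 0: {}; under {} G still reaches {E,F} ∋ F.
size 1: {E}; under {E} G still reaches {F} ∋ F.
G↔F cannot be blocked by any observed set — no back-door set.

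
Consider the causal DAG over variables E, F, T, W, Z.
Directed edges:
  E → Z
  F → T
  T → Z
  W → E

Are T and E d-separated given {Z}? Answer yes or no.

Bayes-Ball from T | {Z} reaches {E,F,W}.
E ∈ reach(T|{Z}) ⇒ T ⊥̸ E | {Z}.

No — T and E are d-connected given {Z}.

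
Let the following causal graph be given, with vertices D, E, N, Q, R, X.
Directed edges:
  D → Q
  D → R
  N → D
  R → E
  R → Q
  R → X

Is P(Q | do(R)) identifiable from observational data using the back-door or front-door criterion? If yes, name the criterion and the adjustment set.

desc(R)\{R}={E,Q,X}; candidates ⊆ {D,N}.
size 0: {}; under {} R still reaches {D,N,Q} ∋ Q.
{D}: R⊥Q given {D} in G with R→· removed — back-door holds.
P(Q|do(R)) = Σ_{D} P(Q|R,D)·P(D).

P(Q|do(R)): backdoor, adjust for {D}.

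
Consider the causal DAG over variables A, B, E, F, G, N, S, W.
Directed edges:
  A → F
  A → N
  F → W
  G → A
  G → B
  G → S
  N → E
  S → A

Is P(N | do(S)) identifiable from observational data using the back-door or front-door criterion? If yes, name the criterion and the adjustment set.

desc(S)\{S}={A,E,F,N,W}; candidates ⊆ {B,G}.
size 0: {}; under {} S still reaches {A,B,E,F,G,N,W} ∋ N.
{G}: S⊥N given {G} in G with S→· removed — back-door holds.
P(N|do(S)) = Σ_{G} P(N|S,G)·P(G).

P(N|do(S)): backdoor, adjust for {G}.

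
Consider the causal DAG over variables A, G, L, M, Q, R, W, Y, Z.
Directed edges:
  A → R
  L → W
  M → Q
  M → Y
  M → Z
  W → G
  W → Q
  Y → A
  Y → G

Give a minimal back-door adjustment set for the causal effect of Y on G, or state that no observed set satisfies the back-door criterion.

Y→G: minimal back-door set ∅.

desc(Y)\{Y}={A,G,R}; candidates ⊆ {L,M,Q,W,Z}.
∅: Y⊥G given ∅ in G with Y→· removed — back-door holds.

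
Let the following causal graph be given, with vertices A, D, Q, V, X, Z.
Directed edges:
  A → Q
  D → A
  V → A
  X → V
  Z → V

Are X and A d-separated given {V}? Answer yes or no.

Yes — X ⊥ A | {V}.

Bayes-Ball from X | {V} reaches {Z}.
A ∉ reach(X|{V}) ⇒ X ⊥ A | {V}.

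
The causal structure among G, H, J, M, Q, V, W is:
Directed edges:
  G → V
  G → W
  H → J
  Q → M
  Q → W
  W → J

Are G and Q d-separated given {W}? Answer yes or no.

Bayes-Ball from G | {W} reaches {M,Q,V}.
Q ∈ reach(G|{W}) ⇒ G ⊥̸ Q | {W}.

No — G and Q are d-connected given {W}.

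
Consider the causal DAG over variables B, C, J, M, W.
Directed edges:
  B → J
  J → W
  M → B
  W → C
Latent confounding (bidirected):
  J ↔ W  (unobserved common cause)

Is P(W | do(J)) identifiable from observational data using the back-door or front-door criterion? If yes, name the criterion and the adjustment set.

P(W|do(J)): not identifiable (no BD/FD set).

desc(J)\{J}={C,W}; candidates ⊆ {B,M}.
J↔W: latent back-door arc(s) into J.
size 0: {}; under {} J still reaches {B,C,M,W} ∋ W.
size 1: {B}, {M}; under {B} J still reaches {C,W} ∋ W.
size 2: {B,M}; under {B,M} J still reaches {C,W} ∋ W.
J↔W cannot be blocked by any observed set — no back-door set.
No mediator lies on a directed J→…→W path.
Neither criterion identifies P(W|do(J)) in this graph.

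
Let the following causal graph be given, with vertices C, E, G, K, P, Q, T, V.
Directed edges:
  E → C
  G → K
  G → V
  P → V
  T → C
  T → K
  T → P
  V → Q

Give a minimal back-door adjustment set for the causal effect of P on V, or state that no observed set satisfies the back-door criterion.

P→V: minimal back-door set ∅.

desc(P)\{P}={Q,V}; candidates ⊆ {C,E,G,K,T}.
∅: P⊥V given ∅ in G with P→· removed — back-door holds.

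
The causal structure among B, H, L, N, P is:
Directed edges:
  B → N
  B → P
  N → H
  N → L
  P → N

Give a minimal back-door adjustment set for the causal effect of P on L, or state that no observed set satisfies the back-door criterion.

desc(P)\{P}={H,L,N}; candidates ⊆ {B}.
size 0: {}; under {} P still reaches {B,H,L,N} ∋ L.
{B}: P⊥L given {B} in G with P→· removed — back-door holds.

P→L: minimal back-door set {B}.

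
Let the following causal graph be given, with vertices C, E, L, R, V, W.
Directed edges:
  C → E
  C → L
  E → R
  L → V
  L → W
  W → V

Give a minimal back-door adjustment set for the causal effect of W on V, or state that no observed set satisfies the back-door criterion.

desc(W)\{W}={V}; candidates ⊆ {C,E,L,R}.
size 0: {}; under {} W still reaches {C,E,L,R,V} ∋ V.
{L}: W⊥V given {L} in G with W→· removed — back-door holds.

W→V: minimal back-door set {L}.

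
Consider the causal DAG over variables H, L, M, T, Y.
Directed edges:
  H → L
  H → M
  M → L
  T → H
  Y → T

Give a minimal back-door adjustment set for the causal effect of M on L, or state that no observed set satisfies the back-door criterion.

desc(M)\{M}={L}; candidates ⊆ {H,T,Y}.
size 0: {}; under {} M still reaches {H,L,T,Y} ∋ L.
{H}: M⊥L given {H} in G with M→· removed — back-door holds.

M→L: minimal back-door set {H}.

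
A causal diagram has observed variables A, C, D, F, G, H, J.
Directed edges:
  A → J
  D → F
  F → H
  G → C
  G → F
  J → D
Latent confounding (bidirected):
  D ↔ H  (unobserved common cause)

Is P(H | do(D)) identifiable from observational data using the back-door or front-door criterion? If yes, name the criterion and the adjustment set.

P(H|do(D)): frontdoor, adjust for {F}.

desc(D)\{D}={F,H}; candidates ⊆ {A,C,G,J}.
D↔H: latent back-door arc(s) into D.
size 0: {}; under {} D still reaches {A,H,J} ∋ H.
size 1: {A}, {C}, {G} …(+1); under {A} D still reaches {H,J} ∋ H.
size 2: {A,C}, {A,G}, {A,J} …(+3); under {A,C} D still reaches {H,J} ∋ H.
D↔H cannot be blocked by any observed set — no back-door set.
{F}: (i) intercepts every directed D→H path; (ii) no back-door D→{F}; (iii) {D} blocks every back-door {F}→H. Front-door holds.
P(H|do(D)) = Σ_{F} P(F|D) Σ_{D'} P(H|F,D')P(D').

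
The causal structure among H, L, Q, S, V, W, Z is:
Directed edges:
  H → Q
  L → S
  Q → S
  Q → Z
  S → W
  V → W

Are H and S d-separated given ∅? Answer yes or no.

Bayes-Ball from H | ∅ reaches {Q,S,W,Z}.
S ∈ reach(H|∅) ⇒ H ⊥̸ S | ∅.

No — H and S are d-connected given ∅.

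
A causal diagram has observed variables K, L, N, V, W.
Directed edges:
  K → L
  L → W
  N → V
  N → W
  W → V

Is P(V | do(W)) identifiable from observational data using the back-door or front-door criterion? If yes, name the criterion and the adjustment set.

P(V|do(W)): backdoor, adjust for {N}.

desc(W)\{W}={V}; candidates ⊆ {K,L,N}.
size 0: {}; under {} W still reaches {K,L,N,V} ∋ V.
{N}: W⊥V given {N} in G with W→· removed — back-door holds.
P(V|do(W)) = Σ_{N} P(V|W,N)·P(N).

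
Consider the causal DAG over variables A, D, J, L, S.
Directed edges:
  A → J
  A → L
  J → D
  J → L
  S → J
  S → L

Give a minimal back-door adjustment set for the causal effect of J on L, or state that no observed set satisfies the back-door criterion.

J→L: minimal back-door set {A, S}.

desc(J)\{J}={D,L}; candidates ⊆ {A,S}.
size 0: {}; under {} J still reaches {A,L,S} ∋ L.
size 1: {A}, {S}; under {A} J still reaches {L,S} ∋ L.
{A,S}: J⊥L given {A,S} in G with J→· removed — back-door holds.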